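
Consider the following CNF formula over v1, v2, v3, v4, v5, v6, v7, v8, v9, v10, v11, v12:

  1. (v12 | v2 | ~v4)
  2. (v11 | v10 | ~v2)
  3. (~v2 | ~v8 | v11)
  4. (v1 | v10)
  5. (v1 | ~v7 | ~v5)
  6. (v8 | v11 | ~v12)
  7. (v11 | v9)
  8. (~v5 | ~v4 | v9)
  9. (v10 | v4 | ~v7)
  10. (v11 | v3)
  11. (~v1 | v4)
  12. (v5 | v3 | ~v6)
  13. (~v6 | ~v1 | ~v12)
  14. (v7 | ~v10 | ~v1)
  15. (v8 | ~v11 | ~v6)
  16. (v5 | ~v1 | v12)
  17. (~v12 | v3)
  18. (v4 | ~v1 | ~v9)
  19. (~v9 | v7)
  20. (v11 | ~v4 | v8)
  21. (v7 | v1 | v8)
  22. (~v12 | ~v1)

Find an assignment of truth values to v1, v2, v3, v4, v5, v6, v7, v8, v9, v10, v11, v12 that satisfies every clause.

Pure literal: v3 appears only positively; assign v3 = True.
Branch on v1: take v1 = False.
  then v10 is forced to True.
The remaining clauses are satisfied by v2 = False, v4 = True, v5 = False, v6 = True, v7 = True, v8 = True, v9 = True, v11 = True, v12 = True.
Every clause has at least one true literal under this assignment.

v1 = F  v2 = F  v3 = T  v4 = T  v5 = F  v6 = T  v7 = T  v8 = T  v9 = T  v10 = T  v11 = T  v12 = T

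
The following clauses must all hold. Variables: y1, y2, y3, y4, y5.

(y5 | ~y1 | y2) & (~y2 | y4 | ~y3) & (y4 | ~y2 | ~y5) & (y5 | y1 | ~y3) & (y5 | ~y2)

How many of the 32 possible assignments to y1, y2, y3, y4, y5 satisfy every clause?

Split on y2, then y5.
  y2=1, y5=1: remaining (y1,y3,y4) ∈ {(0,0,1); (0,1,1); (1,0,1); (1,1,1)} — 4.
  y2=1, y5=0: a clause becomes empty — 0.
  y2=0, y5=1: y1, y3, y4 free → 2^3 = 8.
  y2=0, y5=0: remaining (y1,y3,y4) ∈ {(0,0,0); (0,0,1)} — 2.
Total: 4 + 0 + 8 + 2 = 14.

14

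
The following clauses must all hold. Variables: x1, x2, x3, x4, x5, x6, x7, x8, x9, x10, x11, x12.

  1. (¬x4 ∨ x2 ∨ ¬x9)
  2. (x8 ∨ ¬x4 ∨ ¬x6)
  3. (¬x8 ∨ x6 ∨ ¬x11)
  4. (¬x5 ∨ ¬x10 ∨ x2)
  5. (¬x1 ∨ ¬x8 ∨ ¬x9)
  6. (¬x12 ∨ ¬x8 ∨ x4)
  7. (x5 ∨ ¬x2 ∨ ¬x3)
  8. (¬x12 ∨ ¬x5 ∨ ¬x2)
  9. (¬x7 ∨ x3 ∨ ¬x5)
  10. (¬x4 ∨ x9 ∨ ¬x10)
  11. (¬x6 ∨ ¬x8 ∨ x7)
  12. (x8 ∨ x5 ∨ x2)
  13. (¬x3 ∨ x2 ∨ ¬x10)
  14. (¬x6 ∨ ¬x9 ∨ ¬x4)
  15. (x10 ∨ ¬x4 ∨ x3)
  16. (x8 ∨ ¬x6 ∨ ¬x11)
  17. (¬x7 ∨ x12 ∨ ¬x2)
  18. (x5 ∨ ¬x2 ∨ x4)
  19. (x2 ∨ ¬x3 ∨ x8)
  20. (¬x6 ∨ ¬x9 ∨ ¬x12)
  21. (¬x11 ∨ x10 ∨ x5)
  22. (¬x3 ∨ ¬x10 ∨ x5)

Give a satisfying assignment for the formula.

x1=F  x2=F  x3=F  x4=F  x5=T  x6=F  x7=F  x8=F  x9=F  x10=F  x11=T  x12=F

Check each clause:
  1. (¬x4 ∨ ¬x9 ∨ x2) — ¬x4 is true.
  2. (¬x4 ∨ ¬x6 ∨ x8) — ¬x6 is true.
  3. (¬x11 ∨ x6 ∨ ¬x8) — ¬x8 is true.
  4. (¬x10 ∨ ¬x5 ∨ x2) — ¬x10 is true.
  5. (¬x8 ∨ ¬x1 ∨ ¬x9) — ¬x8 is true.
  6. (x4 ∨ ¬x12 ∨ ¬x8) — ¬x8 is true.
  7. (¬x3 ∨ x5 ∨ ¬x2) — x5 is true.
  8. (¬x5 ∨ ¬x2 ∨ ¬x12) — ¬x12 is true.
  9. (¬x7 ∨ x3 ∨ ¬x5) — ¬x7 is true.
  10. (x9 ∨ ¬x4 ∨ ¬x10) — ¬x4 is true.
  11. (¬x6 ∨ x7 ∨ ¬x8) — ¬x8 is true.
  12. (x5 ∨ x2 ∨ x8) — x5 is true.
  13. (¬x3 ∨ ¬x10 ∨ x2) — ¬x3 is true.
  14. (¬x9 ∨ ¬x6 ∨ ¬x4) — ¬x6 is true.
  15. (x3 ∨ ¬x4 ∨ x10) — ¬x4 is true.
  16. (x8 ∨ ¬x6 ∨ ¬x11) — ¬x6 is true.
  17. (¬x7 ∨ ¬x2 ∨ x12) — ¬x7 is true.
  18. (¬x2 ∨ x5 ∨ x4) — x5 is true.
  19. (x8 ∨ x2 ∨ ¬x3) — ¬x3 is true.
  20. (¬x12 ∨ ¬x6 ∨ ¬x9) — ¬x6 is true.
  21. (¬x11 ∨ x10 ∨ x5) — x5 is true.
  22. (x5 ∨ ¬x10 ∨ ¬x3) — x5 is true.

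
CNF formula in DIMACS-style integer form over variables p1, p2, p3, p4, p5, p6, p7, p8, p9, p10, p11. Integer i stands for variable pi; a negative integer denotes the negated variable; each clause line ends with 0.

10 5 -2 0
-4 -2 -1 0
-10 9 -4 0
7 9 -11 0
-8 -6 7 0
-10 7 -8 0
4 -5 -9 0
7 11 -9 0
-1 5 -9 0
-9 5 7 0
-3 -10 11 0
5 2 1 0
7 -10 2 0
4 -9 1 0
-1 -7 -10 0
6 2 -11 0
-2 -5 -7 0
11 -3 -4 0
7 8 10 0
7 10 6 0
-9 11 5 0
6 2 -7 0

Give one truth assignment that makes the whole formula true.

Set p1 = False and propagate.
For the remaining variables, p2 = True, p3 = True, p4 = True, p5 = False, p6 = True, p7 = True, p8 = False, p9 = True, p10 = True, p11 = True works.

p1=False, p2=True, p3=True, p4=True, p5=False, p6=True, p7=True, p8=False, p9=True, p10=True, p11=True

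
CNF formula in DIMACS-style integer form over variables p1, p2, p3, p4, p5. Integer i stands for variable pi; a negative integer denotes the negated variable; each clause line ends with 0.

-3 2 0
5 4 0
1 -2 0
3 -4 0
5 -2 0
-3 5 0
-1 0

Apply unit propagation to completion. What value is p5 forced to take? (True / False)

True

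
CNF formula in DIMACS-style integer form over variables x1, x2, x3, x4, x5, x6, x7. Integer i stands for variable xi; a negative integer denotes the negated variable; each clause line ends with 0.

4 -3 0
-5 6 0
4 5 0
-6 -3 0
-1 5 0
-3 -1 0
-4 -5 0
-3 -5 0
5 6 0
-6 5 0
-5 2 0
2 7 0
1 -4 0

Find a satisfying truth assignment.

x1 = True, x2 = True, x3 = False, x4 = False, x5 = True, x6 = True, x7 = True

Check each clause:
  1. (x4 | ~x3) — ~x3 is true.
  2. (~x5 | x6) — x6 is true.
  3. (x4 | x5) — x5 is true.
  4. (~x6 | ~x3) — ~x3 is true.
  5. (x5 | ~x1) — x5 is true.
  6. (~x3 | ~x1) — ~x3 is true.
  7. (~x4 | ~x5) — ~x4 is true.
  8. (~x5 | ~x3) — ~x3 is true.
  9. (x6 | x5) — x5 is true.
  10. (x5 | ~x6) — x5 is true.
  11. (x2 | ~x5) — x2 is true.
  12. (x7 | x2) — x2 is true.
  13. (x1 | ~x4) — x1 is true.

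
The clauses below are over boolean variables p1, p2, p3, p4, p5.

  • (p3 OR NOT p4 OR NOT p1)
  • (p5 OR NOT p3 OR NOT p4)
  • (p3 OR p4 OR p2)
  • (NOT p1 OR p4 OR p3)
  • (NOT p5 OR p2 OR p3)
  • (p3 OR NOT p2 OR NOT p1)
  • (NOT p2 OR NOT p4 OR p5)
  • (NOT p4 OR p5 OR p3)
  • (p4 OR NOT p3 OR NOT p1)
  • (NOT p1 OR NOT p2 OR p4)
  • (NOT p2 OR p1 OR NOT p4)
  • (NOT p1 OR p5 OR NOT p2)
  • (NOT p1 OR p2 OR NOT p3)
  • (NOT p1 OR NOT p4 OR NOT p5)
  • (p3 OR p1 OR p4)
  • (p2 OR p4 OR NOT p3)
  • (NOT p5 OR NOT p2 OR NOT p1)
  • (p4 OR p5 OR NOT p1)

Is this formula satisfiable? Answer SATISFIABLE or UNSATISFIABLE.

SATISFIABLE

Try p1 = False.
Branch on p2: take p2 = False.
Try p3 = True.
  then p4 is forced to True.
  then p5 is forced to True.
So p1 = F, p2 = F, p3 = T, p4 = T, p5 = T is a satisfying assignment.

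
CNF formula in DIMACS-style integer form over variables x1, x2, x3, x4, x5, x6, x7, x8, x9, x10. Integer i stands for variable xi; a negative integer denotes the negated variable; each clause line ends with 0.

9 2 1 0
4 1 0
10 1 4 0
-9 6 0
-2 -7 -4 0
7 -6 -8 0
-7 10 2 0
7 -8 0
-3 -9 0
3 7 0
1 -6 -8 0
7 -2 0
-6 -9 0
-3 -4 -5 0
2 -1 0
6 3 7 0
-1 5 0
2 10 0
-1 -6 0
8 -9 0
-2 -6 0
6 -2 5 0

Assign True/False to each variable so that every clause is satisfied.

Try x1 = True.
  then x2 is forced to True.
  then x7 is forced to True.
  then x4 is forced to False.
  then x5 is forced to True.
  then x6 is forced to False.
  then x9 is forced to False.
x3, x8, x10 are now unconstrained; take x3 = True, x8 = False, x10 = False.

x1=True, x2=True, x3=True, x4=False, x5=True, x6=False, x7=True, x8=False, x9=False, x10=False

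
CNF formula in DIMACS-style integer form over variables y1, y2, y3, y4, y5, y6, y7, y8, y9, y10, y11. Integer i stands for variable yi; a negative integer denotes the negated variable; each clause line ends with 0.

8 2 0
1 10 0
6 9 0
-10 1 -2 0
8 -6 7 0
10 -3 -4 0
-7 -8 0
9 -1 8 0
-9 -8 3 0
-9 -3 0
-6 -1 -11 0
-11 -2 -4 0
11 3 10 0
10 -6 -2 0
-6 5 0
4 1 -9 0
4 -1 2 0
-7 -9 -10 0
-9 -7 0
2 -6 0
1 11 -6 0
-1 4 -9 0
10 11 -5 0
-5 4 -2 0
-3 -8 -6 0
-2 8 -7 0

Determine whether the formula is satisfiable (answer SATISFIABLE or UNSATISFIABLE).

Set y1 = True and propagate.
The remaining clauses are satisfied by y2 = True, y3 = False, y4 = True, y5 = True, y6 = False, y7 = False, y8 = False, y9 = True, y10 = True, y11 = False.
Every clause has at least one true literal under this assignment.
So y1 = True, y2 = True, y3 = False, y4 = True, y5 = True, y6 = False, y7 = False, y8 = False, y9 = True, y10 = True, y11 = False is a satisfying assignment.

SATISFIABLE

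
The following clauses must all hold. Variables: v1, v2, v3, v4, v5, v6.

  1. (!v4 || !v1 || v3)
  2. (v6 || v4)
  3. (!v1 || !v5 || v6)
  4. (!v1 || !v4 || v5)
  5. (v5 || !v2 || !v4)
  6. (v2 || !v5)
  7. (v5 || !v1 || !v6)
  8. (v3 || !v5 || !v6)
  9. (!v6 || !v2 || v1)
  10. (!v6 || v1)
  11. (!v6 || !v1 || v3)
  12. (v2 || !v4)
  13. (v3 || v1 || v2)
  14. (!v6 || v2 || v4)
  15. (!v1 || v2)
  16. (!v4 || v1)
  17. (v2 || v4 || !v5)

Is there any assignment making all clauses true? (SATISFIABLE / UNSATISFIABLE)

SATISFIABLE

v3 occurs only positively in the remaining clauses — set v3 = True.
Try v1 = True.
  then v2 is forced to True.
Try v4 = True.
  then v5 is forced to True.
  then v6 is forced to True.
So v1=T, v2=T, v3=T, v4=T, v5=T, v6=T is a satisfying assignment.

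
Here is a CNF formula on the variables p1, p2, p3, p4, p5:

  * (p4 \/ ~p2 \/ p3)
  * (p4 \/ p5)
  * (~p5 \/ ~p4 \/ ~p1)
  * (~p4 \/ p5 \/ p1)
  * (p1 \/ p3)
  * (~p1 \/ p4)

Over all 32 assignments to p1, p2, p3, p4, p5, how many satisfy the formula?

Case analysis on p4 and p1:
  p4=1, p1=1: remaining (p2,p3,p5) ∈ {(0,0,0); (0,1,0); (1,0,0); (1,1,0)} — 4.
  p4=1, p1=0: remaining (p2,p3,p5) ∈ {(0,1,1); (1,1,1)} — 2.
  p4=0, p1=1: a clause becomes empty — 0.
  p4=0, p1=0: remaining (p2,p3,p5) ∈ {(0,1,1); (1,1,1)} — 2.
Total: 4 + 2 + 0 + 2 = 8.

8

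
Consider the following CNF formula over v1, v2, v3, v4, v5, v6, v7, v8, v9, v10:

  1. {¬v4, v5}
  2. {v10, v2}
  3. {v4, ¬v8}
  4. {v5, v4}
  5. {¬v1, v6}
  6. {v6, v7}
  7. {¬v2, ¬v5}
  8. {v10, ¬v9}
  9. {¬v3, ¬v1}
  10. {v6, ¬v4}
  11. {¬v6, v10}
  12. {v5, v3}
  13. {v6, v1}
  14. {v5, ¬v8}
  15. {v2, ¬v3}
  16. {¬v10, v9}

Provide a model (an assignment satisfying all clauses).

v1=1, v2=0, v3=0, v4=0, v5=1, v6=1, v7=0, v8=0, v9=1, v10=1

Check each clause:
  1. {v5, ¬v4} — ¬v4 is true.
  2. {v10, v2} — v10 is true.
  3. {¬v8, v4} — ¬v8 is true.
  4. {v4, v5} — v5 is true.
  5. {v6, ¬v1} — v6 is true.
  6. {v7, v6} — v6 is true.
  7. {¬v5, ¬v2} — ¬v2 is true.
  8. {¬v9, v10} — v10 is true.
  9. {¬v3, ¬v1} — ¬v3 is true.
  10. {¬v4, v6} — ¬v4 is true.
  11. {v10, ¬v6} — v10 is true.
  12. {v5, v3} — v5 is true.
  13. {v1, v6} — v1 is true.
  14. {¬v8, v5} — ¬v8 is true.
  15. {¬v3, v2} — ¬v3 is true.
  16. {v9, ¬v10} — v9 is true.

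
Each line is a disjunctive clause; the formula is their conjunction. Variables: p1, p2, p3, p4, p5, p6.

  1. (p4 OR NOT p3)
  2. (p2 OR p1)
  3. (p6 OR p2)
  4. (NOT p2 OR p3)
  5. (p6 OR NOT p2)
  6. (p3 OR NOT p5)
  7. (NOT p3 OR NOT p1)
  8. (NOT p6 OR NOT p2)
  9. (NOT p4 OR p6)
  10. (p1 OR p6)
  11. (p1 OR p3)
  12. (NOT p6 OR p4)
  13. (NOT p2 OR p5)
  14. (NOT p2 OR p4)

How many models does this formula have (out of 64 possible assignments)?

1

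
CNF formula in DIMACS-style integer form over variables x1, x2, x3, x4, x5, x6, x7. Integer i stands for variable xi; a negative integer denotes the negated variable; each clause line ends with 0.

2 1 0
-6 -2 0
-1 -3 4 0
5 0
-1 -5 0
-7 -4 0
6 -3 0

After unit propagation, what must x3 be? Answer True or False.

False

(x5) stands alone — x5 = True.
(~x5 \/ ~x1): since x5 = True, the clause reduces to (~x1). x1 = False.
(x2 \/ x1): since x1 = False, the clause reduces to (x2). x2 = True.
In (~x6 \/ ~x2), ~x2 is now false; ~x6 must hold, so x6 = False.
From (x6 \/ ~x3) and x6 = False: x3 = False.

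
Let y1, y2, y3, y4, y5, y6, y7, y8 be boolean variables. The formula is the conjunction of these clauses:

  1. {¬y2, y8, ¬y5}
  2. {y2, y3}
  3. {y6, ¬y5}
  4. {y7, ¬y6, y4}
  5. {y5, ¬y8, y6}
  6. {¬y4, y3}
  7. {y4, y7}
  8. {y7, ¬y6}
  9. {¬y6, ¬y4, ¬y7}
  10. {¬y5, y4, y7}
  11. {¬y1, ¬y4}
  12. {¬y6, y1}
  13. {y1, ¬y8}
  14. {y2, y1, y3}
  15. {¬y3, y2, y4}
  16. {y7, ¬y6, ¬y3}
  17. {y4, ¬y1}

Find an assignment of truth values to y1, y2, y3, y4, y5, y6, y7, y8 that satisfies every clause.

y1=False, y2=False, y3=True, y4=True, y5=False, y6=False, y7=False, y8=False

Try y1 = False.
  then y6 is forced to False.
  then y5 is forced to False.
  then y8 is forced to False.
The remaining clauses are satisfied by y2 = False, y3 = True, y4 = True, y7 = False.
Check each clause:
  1. {¬y5, ¬y2, y8} — ¬y5 is true.
  2. {y2, y3} — y3 is true.
  3. {y6, ¬y5} — ¬y5 is true.
  4. {¬y6, y4, y7} — ¬y6 is true.
  5. {y6, ¬y8, y5} — ¬y8 is true.
  6. {¬y4, y3} — y3 is true.
  7. {y4, y7} — y4 is true.
  8. {y7, ¬y6} — ¬y6 is true.
  9. {¬y4, ¬y6, ¬y7} — ¬y7 is true.
  10. {¬y5, y4, y7} — ¬y5 is true.
  11. {¬y1, ¬y4} — ¬y1 is true.
  12. {¬y6, y1} — ¬y6 is true.
  13. {y1, ¬y8} — ¬y8 is true.
  14. {y3, y1, y2} — y3 is true.
  15. {y4, ¬y3, y2} — y4 is true.
  16. {y7, ¬y3, ¬y6} — ¬y6 is true.
  17. {¬y1, y4} — y4 is true.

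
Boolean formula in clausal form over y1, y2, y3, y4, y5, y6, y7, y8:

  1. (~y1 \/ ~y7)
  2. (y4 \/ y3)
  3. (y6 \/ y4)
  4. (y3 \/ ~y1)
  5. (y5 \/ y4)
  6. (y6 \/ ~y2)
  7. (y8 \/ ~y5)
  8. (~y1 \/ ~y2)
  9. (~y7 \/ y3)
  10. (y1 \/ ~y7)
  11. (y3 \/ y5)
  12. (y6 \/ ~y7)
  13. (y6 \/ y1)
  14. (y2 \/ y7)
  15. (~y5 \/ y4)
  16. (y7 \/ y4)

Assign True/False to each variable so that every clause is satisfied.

y1=False, y2=True, y3=True, y4=True, y5=True, y6=True, y7=False, y8=True

Check each clause:
  1. (~y1 \/ ~y7) — ~y7 is true.
  2. (y4 \/ y3) — y3 is true.
  3. (y4 \/ y6) — y4 is true.
  4. (~y1 \/ y3) — y3 is true.
  5. (y4 \/ y5) — y4 is true.
  6. (~y2 \/ y6) — y6 is true.
  7. (~y5 \/ y8) — y8 is true.
  8. (~y2 \/ ~y1) — ~y1 is true.
  9. (~y7 \/ y3) — ~y7 is true.
  10. (y1 \/ ~y7) — ~y7 is true.
  11. (y3 \/ y5) — y3 is true.
  12. (~y7 \/ y6) — ~y7 is true.
  13. (y1 \/ y6) — y6 is true.
  14. (y2 \/ y7) — y2 is true.
  15. (~y5 \/ y4) — y4 is true.
  16. (y4 \/ y7) — y4 is true.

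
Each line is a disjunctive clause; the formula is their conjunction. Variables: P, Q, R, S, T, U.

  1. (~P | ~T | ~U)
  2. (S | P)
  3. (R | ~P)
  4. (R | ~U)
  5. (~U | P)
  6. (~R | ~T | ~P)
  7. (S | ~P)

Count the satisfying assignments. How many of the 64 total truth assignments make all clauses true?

12

Case analysis on P and R:
  P=1, R=1: remaining (Q,S,T,U) ∈ {(0,1,0,0); (0,1,0,1); (1,1,0,0); (1,1,0,1)} — 4.
  P=1, R=0: a clause becomes empty — 0.
  P=0, R=1: remaining (Q,S,T,U) ∈ {(0,1,0,0); (0,1,1,0); (1,1,0,0); (1,1,1,0)} — 4.
  P=0, R=0: remaining (Q,S,T,U) ∈ {(0,1,0,0); (0,1,1,0); (1,1,0,0); (1,1,1,0)} — 4.
Total: 4 + 0 + 4 + 4 = 12.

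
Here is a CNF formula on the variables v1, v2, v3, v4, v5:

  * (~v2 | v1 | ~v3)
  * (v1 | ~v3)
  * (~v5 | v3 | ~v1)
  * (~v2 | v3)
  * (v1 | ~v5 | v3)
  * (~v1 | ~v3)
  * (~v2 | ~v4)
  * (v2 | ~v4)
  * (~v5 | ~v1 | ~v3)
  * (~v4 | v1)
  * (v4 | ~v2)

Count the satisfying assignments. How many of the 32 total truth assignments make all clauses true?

The models are:
  v1=F v2=F v3=F v4=F v5=F
  v1=T v2=F v3=F v4=F v5=F
Count: 2.

2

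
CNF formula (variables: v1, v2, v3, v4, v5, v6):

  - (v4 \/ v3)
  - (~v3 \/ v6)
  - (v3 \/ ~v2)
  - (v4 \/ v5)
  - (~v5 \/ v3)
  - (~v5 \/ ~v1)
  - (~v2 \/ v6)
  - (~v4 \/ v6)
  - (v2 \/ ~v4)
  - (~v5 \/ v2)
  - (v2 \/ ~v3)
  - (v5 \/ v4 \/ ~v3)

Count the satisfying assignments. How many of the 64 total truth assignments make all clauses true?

The models are:
  v1=0 v2=1 v3=1 v4=0 v5=1 v6=1
  v1=0 v2=1 v3=1 v4=1 v5=0 v6=1
  v1=0 v2=1 v3=1 v4=1 v5=1 v6=1
  v1=1 v2=1 v3=1 v4=1 v5=0 v6=1
That's 4 in total.

4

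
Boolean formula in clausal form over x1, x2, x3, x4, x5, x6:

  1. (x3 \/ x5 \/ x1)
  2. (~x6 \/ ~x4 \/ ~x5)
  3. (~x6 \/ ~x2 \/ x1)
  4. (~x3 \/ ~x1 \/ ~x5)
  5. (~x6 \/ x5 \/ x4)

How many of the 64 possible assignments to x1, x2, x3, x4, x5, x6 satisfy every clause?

33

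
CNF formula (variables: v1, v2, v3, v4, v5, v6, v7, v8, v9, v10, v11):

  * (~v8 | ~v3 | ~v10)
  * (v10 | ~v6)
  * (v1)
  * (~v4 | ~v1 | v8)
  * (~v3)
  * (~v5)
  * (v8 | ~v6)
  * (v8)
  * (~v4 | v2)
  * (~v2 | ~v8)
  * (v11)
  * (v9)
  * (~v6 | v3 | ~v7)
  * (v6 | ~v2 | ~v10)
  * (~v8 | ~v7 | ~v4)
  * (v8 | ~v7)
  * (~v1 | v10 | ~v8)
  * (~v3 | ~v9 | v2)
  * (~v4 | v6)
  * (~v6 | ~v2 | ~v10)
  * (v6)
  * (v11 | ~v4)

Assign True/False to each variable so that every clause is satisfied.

v1 = True, v2 = False, v3 = False, v4 = False, v5 = False, v6 = True, v7 = False, v8 = True, v9 = True, v10 = True, v11 = True

Check each clause:
  1. (~v3 | ~v8 | ~v10) — ~v3 is true.
  2. (v10 | ~v6) — v10 is true.
  3. (v1) — v1 is true.
  4. (v8 | ~v1 | ~v4) — v8 is true.
  5. (~v3) — ~v3 is true.
  6. (~v5) — ~v5 is true.
  7. (~v6 | v8) — v8 is true.
  8. (v8) — v8 is true.
  9. (~v4 | v2) — ~v4 is true.
  10. (~v8 | ~v2) — ~v2 is true.
  11. (v11) — v11 is true.
  12. (v9) — v9 is true.
  13. (v3 | ~v6 | ~v7) — ~v7 is true.
  14. (~v10 | ~v2 | v6) — ~v2 is true.
  15. (~v4 | ~v7 | ~v8) — ~v7 is true.
  16. (~v7 | v8) — v8 is true.
  17. (~v8 | v10 | ~v1) — v10 is true.
  18. (v2 | ~v9 | ~v3) — ~v3 is true.
  19. (~v4 | v6) — ~v4 is true.
  20. (~v2 | ~v6 | ~v10) — ~v2 is true.
  21. (v6) — v6 is true.
  22. (v11 | ~v4) — v11 is true.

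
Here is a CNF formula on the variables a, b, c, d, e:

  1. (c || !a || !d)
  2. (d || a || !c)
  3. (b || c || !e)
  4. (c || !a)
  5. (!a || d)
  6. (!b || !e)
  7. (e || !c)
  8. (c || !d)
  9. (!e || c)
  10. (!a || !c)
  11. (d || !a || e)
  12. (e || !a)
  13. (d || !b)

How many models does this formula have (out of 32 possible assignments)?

2

The models are:
  a=0 b=0 c=0 d=0 e=0
  a=0 b=0 c=1 d=1 e=1
That's 2 in total.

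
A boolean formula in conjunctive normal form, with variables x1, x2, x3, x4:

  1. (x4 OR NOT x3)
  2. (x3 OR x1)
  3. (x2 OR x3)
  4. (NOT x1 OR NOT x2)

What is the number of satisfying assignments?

The models are:
  x1=F x2=F x3=T x4=T
  x1=F x2=T x3=T x4=T
  x1=T x2=F x3=T x4=T
Count: 3.

3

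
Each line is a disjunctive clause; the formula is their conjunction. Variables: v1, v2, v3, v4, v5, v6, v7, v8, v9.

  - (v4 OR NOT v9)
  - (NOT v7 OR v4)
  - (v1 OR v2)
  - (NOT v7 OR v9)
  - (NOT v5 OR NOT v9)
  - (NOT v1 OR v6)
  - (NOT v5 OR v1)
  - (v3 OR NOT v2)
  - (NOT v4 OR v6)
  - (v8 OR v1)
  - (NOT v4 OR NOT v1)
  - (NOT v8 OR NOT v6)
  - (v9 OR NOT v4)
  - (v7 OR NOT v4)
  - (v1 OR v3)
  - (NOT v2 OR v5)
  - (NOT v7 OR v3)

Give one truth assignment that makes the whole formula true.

v1=True, v2=False, v3=False, v4=False, v5=False, v6=True, v7=False, v8=False, v9=False

Branch on v1: take v1 = True.
  then v6 is forced to True.
  then v4 is forced to False.
  then v9 is forced to False.
  then v7 is forced to False.
  then v8 is forced to False.
The remaining clauses are satisfied by v2 = False, v3 = False, v5 = False.
Check each clause:
  1. (NOT v9 OR v4) — NOT v9 is true.
  2. (NOT v7 OR v4) — NOT v7 is true.
  3. (v2 OR v1) — v1 is true.
  4. (NOT v7 OR v9) — NOT v7 is true.
  5. (NOT v9 OR NOT v5) — NOT v5 is true.
  6. (v6 OR NOT v1) — v6 is true.
  7. (v1 OR NOT v5) — v1 is true.
  8. (v3 OR NOT v2) — NOT v2 is true.
  9. (NOT v4 OR v6) — NOT v4 is true.
  10. (v1 OR v8) — v1 is true.
  11. (NOT v4 OR NOT v1) — NOT v4 is true.
  12. (NOT v6 OR NOT v8) — NOT v8 is true.
  13. (NOT v4 OR v9) — NOT v4 is true.
  14. (v7 OR NOT v4) — NOT v4 is true.
  15. (v3 OR v1) — v1 is true.
  16. (v5 OR NOT v2) — NOT v2 is true.
  17. (NOT v7 OR v3) — NOT v7 is true.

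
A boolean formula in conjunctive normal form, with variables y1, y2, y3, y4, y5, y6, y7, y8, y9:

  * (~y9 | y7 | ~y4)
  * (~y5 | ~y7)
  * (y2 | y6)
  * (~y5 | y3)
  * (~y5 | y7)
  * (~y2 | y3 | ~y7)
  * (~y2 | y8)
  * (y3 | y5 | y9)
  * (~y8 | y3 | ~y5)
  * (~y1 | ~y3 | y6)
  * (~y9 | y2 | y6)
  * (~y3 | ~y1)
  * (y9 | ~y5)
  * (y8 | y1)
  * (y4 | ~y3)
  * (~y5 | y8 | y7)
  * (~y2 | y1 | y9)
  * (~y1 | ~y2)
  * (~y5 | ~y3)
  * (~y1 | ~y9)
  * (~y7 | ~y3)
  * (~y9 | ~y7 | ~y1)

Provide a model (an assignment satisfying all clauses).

Pure literal: y6 appears only positively; assign y6 = True.
Branch on y1: take y1 = False.
  then y8 is forced to True.
Try y2 = False.
Set y3 = False and propagate.
  then y5 is forced to False.
  then y9 is forced to True.
The remaining clauses are satisfied by y4 = False, y7 = False.

y1=F, y2=F, y3=F, y4=F, y5=F, y6=T, y7=F, y8=T, y9=T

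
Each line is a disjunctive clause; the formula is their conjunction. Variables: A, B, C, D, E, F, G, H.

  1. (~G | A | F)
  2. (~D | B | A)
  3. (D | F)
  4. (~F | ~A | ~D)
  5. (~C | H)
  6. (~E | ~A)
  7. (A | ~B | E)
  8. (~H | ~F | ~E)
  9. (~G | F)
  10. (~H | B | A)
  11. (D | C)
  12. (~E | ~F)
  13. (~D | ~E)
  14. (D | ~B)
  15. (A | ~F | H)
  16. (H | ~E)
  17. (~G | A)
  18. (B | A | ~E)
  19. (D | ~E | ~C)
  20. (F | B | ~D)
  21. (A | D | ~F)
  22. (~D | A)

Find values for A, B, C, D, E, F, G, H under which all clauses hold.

A=T, B=T, C=T, D=T, E=F, F=F, G=F, H=T

G occurs only negated in the remaining clauses — set G = False.
Try A = True.
  then E is forced to False.
Set B = True and propagate.
  then D is forced to True.
  then F is forced to False.
Set C = True and propagate.
  then H is forced to True.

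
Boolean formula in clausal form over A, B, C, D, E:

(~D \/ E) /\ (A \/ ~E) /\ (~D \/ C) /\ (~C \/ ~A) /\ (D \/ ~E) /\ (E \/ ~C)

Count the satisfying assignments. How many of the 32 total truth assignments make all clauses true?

4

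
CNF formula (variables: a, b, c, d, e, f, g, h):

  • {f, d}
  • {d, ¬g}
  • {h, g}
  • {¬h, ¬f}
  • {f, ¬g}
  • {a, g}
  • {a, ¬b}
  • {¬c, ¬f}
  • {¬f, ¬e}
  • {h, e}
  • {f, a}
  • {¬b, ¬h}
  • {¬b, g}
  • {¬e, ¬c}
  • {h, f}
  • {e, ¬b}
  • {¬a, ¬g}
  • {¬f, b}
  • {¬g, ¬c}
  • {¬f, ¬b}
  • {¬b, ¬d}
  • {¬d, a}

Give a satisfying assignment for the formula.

a=1  b=0  c=0  d=1  e=1  f=0  g=0  h=1

Check each clause:
  1. {f, d} — d is true.
  2. {d, ¬g} — ¬g is true.
  3. {g, h} — h is true.
  4. {¬h, ¬f} — ¬f is true.
  5. {f, ¬g} — ¬g is true.
  6. {a, g} — a is true.
  7. {¬b, a} — a is true.
  8. {¬f, ¬c} — ¬f is true.
  9. {¬f, ¬e} — ¬f is true.
  10. {h, e} — h is true.
  11. {a, f} — a is true.
  12. {¬h, ¬b} — ¬b is true.
  13. {¬b, g} — ¬b is true.
  14. {¬e, ¬c} — ¬c is true.
  15. {f, h} — h is true.
  16. {¬b, e} — e is true.
  17. {¬a, ¬g} — ¬g is true.
  18. {¬f, b} — ¬f is true.
  19. {¬c, ¬g} — ¬g is true.
  20. {¬f, ¬b} — ¬f is true.
  21. {¬d, ¬b} — ¬b is true.
  22. {¬d, a} — a is true.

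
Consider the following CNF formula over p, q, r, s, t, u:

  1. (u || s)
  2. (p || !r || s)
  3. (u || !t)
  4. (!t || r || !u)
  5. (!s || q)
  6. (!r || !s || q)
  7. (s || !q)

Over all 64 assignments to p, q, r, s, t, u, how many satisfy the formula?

14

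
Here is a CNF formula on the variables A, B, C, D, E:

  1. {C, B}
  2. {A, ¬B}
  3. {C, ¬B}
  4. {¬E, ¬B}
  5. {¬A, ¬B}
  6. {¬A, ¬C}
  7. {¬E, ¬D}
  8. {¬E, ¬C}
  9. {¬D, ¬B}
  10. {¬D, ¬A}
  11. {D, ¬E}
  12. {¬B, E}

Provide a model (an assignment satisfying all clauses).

Try A = False.
  then B is forced to False.
  then C is forced to True.
  then E is forced to False.
D is now unconstrained; take D = False.

A = False, B = False, C = True, D = False, E = False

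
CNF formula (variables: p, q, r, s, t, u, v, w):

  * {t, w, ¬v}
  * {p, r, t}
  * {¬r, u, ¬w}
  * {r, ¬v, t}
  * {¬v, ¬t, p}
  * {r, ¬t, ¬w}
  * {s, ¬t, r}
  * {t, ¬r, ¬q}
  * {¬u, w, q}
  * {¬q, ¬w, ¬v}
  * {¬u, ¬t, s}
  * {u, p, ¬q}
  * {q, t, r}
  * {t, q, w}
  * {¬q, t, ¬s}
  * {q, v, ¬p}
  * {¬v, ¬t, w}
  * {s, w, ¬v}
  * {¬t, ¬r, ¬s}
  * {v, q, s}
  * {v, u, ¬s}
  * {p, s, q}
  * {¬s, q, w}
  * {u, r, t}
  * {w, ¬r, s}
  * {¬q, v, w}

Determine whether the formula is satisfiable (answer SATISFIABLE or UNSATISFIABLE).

SATISFIABLE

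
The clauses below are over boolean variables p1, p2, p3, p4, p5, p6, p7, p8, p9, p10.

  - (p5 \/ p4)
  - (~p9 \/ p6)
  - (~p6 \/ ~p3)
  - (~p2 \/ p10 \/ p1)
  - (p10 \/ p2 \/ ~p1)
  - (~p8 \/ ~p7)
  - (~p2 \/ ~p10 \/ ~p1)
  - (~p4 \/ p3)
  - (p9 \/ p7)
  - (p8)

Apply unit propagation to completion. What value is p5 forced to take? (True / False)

(p8) is a unit clause: p8 = True.
From (~p7 \/ ~p8) and p8 = True: p7 = False.
In (p9 \/ p7), p7 is now false; p9 must hold, so p9 = True.
In (~p9 \/ p6), ~p9 is now false; p6 must hold, so p6 = True.
From (~p6 \/ ~p3) and p6 = True: p3 = False.
(p3 \/ ~p4): since p3 = False, the clause reduces to (~p4). p4 = False.
From (p4 \/ p5) and p4 = False: p5 = True.

True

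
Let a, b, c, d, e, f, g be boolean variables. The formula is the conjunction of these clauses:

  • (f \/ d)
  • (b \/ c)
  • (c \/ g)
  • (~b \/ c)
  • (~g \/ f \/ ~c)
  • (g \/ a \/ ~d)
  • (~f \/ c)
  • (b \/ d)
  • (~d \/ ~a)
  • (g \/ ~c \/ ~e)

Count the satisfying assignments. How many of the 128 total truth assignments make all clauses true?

10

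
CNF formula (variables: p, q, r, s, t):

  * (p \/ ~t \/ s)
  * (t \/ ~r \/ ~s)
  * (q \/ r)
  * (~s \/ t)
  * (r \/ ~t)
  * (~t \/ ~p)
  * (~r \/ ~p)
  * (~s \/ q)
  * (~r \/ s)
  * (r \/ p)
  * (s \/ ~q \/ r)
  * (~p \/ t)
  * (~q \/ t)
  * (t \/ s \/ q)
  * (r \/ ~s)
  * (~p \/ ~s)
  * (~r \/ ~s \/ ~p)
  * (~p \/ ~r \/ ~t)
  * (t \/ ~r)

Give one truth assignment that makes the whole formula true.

Try p = False.
  then r is forced to True.
  then s is forced to True.
  then t is forced to True.
  then q is forced to True.
Every clause has at least one true literal under this assignment.
Check each clause:
  1. (~t \/ p \/ s) — s is true.
  2. (~s \/ ~r \/ t) — t is true.
  3. (r \/ q) — q is true.
  4. (t \/ ~s) — t is true.
  5. (r \/ ~t) — r is true.
  6. (~t \/ ~p) — ~p is true.
  7. (~r \/ ~p) — ~p is true.
  8. (q \/ ~s) — q is true.
  9. (~r \/ s) — s is true.
  10. (r \/ p) — r is true.
  11. (r \/ ~q \/ s) — r is true.
  12. (~p \/ t) — t is true.
  13. (t \/ ~q) — t is true.
  14. (s \/ q \/ t) — q is true.
  15. (~s \/ r) — r is true.
  16. (~s \/ ~p) — ~p is true.
  17. (~p \/ ~r \/ ~s) — ~p is true.
  18. (~p \/ ~r \/ ~t) — ~p is true.
  19. (t \/ ~r) — t is true.

p = False, q = True, r = True, s = True, t = True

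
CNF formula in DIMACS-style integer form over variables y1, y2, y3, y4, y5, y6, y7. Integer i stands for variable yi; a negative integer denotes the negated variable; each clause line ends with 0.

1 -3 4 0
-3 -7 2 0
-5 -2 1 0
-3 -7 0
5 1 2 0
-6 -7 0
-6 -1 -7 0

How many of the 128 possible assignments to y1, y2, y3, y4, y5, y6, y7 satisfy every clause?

Split on y1, then y7.
  y1=1, y7=1: forces y3=0; y6=0; y2, y4, y5 free → 2^3 = 8.
  y1=1, y7=0: y2, y3, y4, y5, y6 free → 2^5 = 32.
  y1=0, y7=1: remaining (y2,y3,y4,y5,y6) ∈ {(0,0,0,1,0); (0,0,1,1,0); (1,0,0,0,0); (1,0,1,0,0)} — 4.
  y1=0, y7=0: y6 free; 6 ways for (y2,y3,y4,y5) × 2^1 = 12.
Total: 8 + 32 + 4 + 12 = 56.

56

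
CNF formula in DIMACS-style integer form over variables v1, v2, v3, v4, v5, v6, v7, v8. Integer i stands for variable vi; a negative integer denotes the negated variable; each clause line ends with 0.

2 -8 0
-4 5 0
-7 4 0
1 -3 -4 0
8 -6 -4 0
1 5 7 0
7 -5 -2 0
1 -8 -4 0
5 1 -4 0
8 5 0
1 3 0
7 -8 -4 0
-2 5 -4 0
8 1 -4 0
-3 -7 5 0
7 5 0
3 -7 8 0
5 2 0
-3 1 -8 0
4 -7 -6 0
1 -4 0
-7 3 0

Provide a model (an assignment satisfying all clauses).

v1=F  v2=F  v3=T  v4=F  v5=T  v6=F  v7=F  v8=F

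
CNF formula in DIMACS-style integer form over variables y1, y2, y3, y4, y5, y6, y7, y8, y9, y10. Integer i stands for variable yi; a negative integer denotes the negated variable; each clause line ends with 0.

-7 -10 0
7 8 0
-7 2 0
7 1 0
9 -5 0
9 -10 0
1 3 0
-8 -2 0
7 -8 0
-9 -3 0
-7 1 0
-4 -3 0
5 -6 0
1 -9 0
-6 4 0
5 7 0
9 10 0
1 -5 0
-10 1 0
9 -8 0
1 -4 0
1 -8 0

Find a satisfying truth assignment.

Pure literal: y1 appears only positively; assign y1 = True.
y6 occurs only negated in the remaining clauses — set y6 = False.
Branch on y2: take y2 = True.
  then y8 is forced to False.
  then y7 is forced to True.
  then y10 is forced to False.
  then y9 is forced to True.
  then y3 is forced to False.
y4, y5 are now unconstrained; take y4 = False, y5 = True.
Every clause has at least one true literal under this assignment.

y1=T, y2=T, y3=F, y4=F, y5=T, y6=F, y7=T, y8=F, y9=T, y10=F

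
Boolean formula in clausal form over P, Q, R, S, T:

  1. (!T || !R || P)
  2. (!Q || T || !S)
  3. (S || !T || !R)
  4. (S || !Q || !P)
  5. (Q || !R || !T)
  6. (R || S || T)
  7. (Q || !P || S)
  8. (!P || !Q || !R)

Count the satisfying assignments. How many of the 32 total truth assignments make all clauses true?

12

Case analysis on Q and R:
  Q=1, R=1: remaining (P,S,T) ∈ {(0,0,0)} — 1.
  Q=1, R=0: remaining (P,S,T) ∈ {(0,0,1); (0,1,1); (1,1,1)} — 3.
  Q=0, R=1: remaining (P,S,T) ∈ {(0,0,0); (0,1,0); (1,1,0)} — 3.
  Q=0, R=0: 5 of the 8 assignments to (P,S,T) work.
Total: 1 + 3 + 3 + 5 = 12.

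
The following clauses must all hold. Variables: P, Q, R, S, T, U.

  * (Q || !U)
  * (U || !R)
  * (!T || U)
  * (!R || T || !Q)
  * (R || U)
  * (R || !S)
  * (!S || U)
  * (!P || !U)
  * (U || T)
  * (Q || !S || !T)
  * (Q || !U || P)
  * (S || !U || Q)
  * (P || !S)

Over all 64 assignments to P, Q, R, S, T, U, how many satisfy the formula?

3

The models are:
  P=F Q=T R=F S=F T=F U=T
  P=F Q=T R=F S=F T=T U=T
  P=F Q=T R=T S=F T=T U=T
That's 3 in total.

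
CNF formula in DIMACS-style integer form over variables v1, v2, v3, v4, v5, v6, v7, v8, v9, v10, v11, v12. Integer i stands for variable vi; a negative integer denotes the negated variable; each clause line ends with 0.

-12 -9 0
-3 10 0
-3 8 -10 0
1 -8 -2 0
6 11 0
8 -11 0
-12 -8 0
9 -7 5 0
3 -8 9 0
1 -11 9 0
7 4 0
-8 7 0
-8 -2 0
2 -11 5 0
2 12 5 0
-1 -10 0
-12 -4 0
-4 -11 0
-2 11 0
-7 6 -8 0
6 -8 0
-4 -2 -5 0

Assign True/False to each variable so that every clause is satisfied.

Pure literal: v6 appears only positively; assign v6 = True.
Branch on v1: take v1 = False.
For the remaining variables, v2 = False, v3 = False, v4 = True, v5 = True, v7 = False, v8 = False, v9 = True, v10 = False, v11 = False, v12 = False works.

v1=F, v2=F, v3=F, v4=T, v5=T, v6=T, v7=F, v8=F, v9=T, v10=F, v11=F, v12=F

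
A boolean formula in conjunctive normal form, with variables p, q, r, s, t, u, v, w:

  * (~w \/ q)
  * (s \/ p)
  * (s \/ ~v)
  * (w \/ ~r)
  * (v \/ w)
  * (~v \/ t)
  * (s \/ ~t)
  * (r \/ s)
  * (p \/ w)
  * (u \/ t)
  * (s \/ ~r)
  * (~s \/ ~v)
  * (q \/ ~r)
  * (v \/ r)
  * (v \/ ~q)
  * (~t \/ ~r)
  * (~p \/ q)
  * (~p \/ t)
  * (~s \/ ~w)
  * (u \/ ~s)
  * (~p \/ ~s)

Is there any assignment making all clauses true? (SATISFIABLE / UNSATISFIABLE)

UNSATISFIABLE

s = True:
  propagation gives v=False, w=True; an empty clause results — contradiction.
s = False:
  propagation gives p=True, v=False, w=True, q=True; an empty clause results — contradiction.
Every branch closes, so no satisfying assignment exists.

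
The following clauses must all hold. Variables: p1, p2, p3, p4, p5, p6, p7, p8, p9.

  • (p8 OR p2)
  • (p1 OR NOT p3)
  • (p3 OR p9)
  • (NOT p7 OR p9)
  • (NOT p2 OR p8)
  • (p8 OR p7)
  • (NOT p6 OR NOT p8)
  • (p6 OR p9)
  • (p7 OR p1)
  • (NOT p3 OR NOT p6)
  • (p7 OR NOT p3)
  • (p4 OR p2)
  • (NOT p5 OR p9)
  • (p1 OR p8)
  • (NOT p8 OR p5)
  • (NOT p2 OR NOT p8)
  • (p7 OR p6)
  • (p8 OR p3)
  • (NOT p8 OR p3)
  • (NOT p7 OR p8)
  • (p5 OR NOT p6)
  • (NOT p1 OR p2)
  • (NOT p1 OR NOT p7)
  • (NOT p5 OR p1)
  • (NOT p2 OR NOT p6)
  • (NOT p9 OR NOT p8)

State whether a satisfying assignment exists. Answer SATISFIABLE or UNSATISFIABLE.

p8 = True:
  propagation gives p6=False, p9=True; an empty clause results — contradiction.
p8 = False:
  propagation gives p2=True; an empty clause results — contradiction.
Every branch closes, so no satisfying assignment exists.

UNSATISFIABLE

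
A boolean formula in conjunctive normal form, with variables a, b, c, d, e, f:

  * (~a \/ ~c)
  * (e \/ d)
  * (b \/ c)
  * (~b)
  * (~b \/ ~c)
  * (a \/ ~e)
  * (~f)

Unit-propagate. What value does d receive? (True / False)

True

Unit clause (~b) sets b = False.
(b \/ c) with b = False leaves only c, so c = True.
In (~a \/ ~c), ~c is now false; ~a must hold, so a = False.
From (a \/ ~e) and a = False: e = False.
(e \/ d): since e = False, the clause reduces to (d). d = True.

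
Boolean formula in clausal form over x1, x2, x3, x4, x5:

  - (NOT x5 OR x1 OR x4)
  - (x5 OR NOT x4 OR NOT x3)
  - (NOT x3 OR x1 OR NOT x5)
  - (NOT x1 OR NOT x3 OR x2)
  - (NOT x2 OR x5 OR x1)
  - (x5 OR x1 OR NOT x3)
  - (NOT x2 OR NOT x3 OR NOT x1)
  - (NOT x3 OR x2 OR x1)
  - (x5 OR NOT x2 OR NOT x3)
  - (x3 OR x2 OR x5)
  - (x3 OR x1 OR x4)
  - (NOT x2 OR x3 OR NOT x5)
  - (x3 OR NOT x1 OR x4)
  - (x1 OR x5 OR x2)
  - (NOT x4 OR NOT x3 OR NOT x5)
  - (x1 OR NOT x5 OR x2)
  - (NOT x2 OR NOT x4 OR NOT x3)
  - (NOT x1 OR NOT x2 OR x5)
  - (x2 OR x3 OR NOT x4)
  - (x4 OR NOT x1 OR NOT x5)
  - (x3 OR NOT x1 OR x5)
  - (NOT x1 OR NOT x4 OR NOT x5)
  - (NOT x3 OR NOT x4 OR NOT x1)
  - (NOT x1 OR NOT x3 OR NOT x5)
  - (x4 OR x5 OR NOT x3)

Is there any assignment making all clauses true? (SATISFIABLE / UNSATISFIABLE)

x3 = True:
  x1 = True:
    propagation gives x2=True; an empty clause results — contradiction.
  x1 = False:
    propagation gives x5=False; an empty clause results — contradiction.
x3 = False:
  x1 = True:
    propagation gives x4=True, x2=True, x5=False; an empty clause results — contradiction.
  x1 = False:
    propagation gives x4=True, x2=True, x5=True; an empty clause results — contradiction.
Every branch closes, so no satisfying assignment exists.

UNSATISFIABLE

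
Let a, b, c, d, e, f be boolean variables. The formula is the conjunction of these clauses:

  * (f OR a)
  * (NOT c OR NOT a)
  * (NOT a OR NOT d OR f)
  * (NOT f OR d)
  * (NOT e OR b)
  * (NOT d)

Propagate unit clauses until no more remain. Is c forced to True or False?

Unit clause (NOT d) sets d = False.
From (d OR NOT f) and d = False: f = False.
In (a OR f), f is now false; a must hold, so a = True.
(NOT a OR NOT c): since a = True, the clause reduces to (NOT c). c = False.

False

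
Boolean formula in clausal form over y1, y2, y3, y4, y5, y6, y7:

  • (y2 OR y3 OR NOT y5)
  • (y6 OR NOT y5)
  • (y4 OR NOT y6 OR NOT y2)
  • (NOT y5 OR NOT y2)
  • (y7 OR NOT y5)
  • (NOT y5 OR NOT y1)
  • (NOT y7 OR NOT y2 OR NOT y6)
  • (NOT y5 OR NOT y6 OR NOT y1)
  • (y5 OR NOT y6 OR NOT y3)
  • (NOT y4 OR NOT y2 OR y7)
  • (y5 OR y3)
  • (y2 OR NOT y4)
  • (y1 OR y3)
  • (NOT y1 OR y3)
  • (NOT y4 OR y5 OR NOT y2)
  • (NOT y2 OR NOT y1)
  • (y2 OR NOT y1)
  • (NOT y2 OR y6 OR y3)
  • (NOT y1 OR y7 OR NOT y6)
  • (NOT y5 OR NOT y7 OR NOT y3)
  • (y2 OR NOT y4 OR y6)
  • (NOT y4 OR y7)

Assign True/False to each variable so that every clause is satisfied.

Try y1 = False.
  then y3 is forced to True.
Branch on y2: take y2 = True.
  then y5 is forced to False.
  then y6 is forced to False.
  then y4 is forced to False.
y7 is now unconstrained; take y7 = True.
Every clause has at least one true literal under this assignment.

y1=False, y2=True, y3=True, y4=False, y5=False, y6=False, y7=True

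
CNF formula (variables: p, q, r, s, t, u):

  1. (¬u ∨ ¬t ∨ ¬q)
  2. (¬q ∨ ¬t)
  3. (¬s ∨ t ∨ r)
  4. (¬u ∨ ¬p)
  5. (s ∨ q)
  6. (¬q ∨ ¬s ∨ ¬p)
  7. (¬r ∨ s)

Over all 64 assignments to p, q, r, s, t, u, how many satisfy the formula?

Split on q, then s.
  q=T, s=T: remaining (p,r,t,u) ∈ {(F,T,F,F); (F,T,F,T)} — 2.
  q=T, s=F: remaining (p,r,t,u) ∈ {(F,F,F,F); (F,F,F,T); (T,F,F,F)} — 3.
  q=F, s=T: 9 of the 16 assignments to (p,r,t,u) work.
  q=F, s=F: a clause becomes empty — 0.
Total: 2 + 3 + 9 + 0 = 14.

14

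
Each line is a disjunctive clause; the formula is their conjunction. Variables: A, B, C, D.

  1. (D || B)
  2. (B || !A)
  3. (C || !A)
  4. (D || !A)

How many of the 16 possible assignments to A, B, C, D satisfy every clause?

7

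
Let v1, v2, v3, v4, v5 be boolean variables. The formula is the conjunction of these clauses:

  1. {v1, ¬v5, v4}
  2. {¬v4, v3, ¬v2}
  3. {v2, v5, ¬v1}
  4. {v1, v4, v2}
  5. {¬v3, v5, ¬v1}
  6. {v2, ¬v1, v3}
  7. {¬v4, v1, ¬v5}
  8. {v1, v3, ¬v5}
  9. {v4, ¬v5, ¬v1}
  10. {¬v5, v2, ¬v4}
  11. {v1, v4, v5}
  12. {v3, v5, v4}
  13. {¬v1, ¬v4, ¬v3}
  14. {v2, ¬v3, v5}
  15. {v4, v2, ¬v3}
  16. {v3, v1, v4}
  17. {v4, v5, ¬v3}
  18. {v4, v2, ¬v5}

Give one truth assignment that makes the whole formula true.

v1=False, v2=True, v3=True, v4=True, v5=False

Check each clause:
  1. {v1, v4, ¬v5} — ¬v5 is true.
  2. {¬v4, ¬v2, v3} — v3 is true.
  3. {¬v1, v2, v5} — v2 is true.
  4. {v2, v1, v4} — v2 is true.
  5. {v5, ¬v1, ¬v3} — ¬v1 is true.
  6. {v3, v2, ¬v1} — v2 is true.
  7. {v1, ¬v4, ¬v5} — ¬v5 is true.
  8. {v3, ¬v5, v1} — v3 is true.
  9. {¬v5, ¬v1, v4} — ¬v5 is true.
  10. {¬v4, ¬v5, v2} — v2 is true.
  11. {v4, v5, v1} — v4 is true.
  12. {v5, v4, v3} — v3 is true.
  13. {¬v4, ¬v3, ¬v1} — ¬v1 is true.
  14. {v2, ¬v3, v5} — v2 is true.
  15. {v4, ¬v3, v2} — v2 is true.
  16. {v3, v4, v1} — v3 is true.
  17. {v5, v4, ¬v3} — v4 is true.
  18. {v2, ¬v5, v4} — v2 is true.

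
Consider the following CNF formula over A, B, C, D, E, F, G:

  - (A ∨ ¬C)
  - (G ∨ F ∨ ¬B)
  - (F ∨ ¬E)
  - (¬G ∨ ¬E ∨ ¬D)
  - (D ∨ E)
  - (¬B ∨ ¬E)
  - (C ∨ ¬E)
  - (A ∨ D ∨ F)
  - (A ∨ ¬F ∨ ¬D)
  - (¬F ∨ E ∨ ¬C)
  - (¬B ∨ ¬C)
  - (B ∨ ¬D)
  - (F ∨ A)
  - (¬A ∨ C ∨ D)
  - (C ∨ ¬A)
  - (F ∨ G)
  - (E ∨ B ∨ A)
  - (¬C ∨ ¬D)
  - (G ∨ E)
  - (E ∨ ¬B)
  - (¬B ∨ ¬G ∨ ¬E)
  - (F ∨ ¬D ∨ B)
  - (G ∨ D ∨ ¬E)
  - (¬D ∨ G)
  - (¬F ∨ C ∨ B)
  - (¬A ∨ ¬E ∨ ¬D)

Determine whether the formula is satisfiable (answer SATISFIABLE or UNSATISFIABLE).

SATISFIABLE

Try A = True.
  then C is forced to True.
  then B is forced to False.
  then D is forced to False.
  then E is forced to True.
  then F is forced to True.
  then G is forced to True.
Every clause has at least one true literal under this assignment.
So A=1, B=0, C=1, D=0, E=1, F=1, G=1 is a satisfying assignment.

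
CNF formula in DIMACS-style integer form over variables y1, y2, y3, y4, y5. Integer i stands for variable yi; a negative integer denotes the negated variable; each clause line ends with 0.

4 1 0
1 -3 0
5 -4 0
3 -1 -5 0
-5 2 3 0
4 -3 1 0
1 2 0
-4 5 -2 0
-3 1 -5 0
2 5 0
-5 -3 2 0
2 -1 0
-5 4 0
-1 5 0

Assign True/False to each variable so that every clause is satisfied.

y1=True, y2=True, y3=True, y4=True, y5=True

Branch on y1: take y1 = True.
  then y2 is forced to True.
  then y5 is forced to True.
  then y3 is forced to True.
  then y4 is forced to True.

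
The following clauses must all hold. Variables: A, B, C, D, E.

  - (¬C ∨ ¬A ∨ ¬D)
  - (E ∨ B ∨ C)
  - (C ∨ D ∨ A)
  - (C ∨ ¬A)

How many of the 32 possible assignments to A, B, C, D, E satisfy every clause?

Split on C, then A.
  C=1, A=1: remaining (B,D,E) ∈ {(0,0,0); (0,0,1); (1,0,0); (1,0,1)} — 4.
  C=1, A=0: B, D, E free → 2^3 = 8.
  C=0, A=1: a clause becomes empty — 0.
  C=0, A=0: remaining (B,D,E) ∈ {(0,1,1); (1,1,0); (1,1,1)} — 3.
Total: 4 + 8 + 0 + 3 = 15.

15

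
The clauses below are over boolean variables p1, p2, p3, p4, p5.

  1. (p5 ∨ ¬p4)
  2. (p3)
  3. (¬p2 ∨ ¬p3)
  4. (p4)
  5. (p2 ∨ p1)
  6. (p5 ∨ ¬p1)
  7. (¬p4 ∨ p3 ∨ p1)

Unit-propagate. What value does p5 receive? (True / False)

True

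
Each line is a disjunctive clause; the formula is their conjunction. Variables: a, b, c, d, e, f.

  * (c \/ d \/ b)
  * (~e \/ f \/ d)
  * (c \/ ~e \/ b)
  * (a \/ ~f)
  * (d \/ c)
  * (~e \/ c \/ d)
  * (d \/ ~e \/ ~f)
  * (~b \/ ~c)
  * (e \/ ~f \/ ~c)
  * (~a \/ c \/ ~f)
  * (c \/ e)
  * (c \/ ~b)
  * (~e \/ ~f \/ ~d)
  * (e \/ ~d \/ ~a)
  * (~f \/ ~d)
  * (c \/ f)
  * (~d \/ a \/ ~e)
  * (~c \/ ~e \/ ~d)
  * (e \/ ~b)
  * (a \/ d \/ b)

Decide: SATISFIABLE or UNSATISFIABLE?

Branch on a: take a = True.
For the remaining variables, b = False, c = True, d = False, e = False, f = False works.
So a=1, b=0, c=1, d=0, e=0, f=0 is a satisfying assignment.

SATISFIABLE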